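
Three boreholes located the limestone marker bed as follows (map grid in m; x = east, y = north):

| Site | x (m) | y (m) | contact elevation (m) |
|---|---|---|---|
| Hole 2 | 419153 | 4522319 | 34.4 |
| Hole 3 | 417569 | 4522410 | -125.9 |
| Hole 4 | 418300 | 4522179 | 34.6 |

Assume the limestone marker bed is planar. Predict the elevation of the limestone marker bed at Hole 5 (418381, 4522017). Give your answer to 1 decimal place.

Let the plane be z = a·x + b·y + c.
Hole 3−Hole 2: −1584a + 91b = −160.3;  Hole 4−Hole 2: −853a − 140b = 0.2.
Solving gives a = 0.074900044, b = −0.457783842.
Then c = 34.4 − a·419153 − b·4522319 = 2038884.39.
At (418381, 4522017): z = 31336.8 − 2070106.3 + 2038884.39 = 114.8 m.

114.8 m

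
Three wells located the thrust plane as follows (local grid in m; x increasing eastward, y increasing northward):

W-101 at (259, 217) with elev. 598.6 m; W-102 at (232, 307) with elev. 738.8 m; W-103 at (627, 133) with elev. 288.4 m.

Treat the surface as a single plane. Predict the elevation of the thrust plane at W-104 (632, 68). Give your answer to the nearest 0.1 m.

Two edge vectors: W-101→W-102 = (-27, 90, 140.2), W-101→W-103 = (368, -84, -310.2).
Normal n = (W-101→W-102) × (W-101→W-103) = (-16141.2, 43218.2, -30852).
So ∂z/∂x = −n_x/n_z = −0.52318 and ∂z/∂y = −n_y/n_z = 1.40082.
Intercept c from W-101: 598.6 + 135.50 − 303.98 = 430.13.
At (632, 68): z = −330.7 + 95.3 + 430.13 = 194.7 m.

194.7 m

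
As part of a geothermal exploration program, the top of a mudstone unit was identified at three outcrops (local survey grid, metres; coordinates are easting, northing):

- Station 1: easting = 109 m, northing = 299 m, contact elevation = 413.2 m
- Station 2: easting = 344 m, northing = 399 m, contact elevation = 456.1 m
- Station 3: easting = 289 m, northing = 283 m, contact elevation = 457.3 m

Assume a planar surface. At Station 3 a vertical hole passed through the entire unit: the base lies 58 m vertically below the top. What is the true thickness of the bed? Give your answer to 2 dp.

56.08 m

Let the plane be z = a·easting + b·northing + c.
Station 2−Station 1: 235a + 100b = 42.9;  Station 3−Station 1: 180a − 16b = 44.1.
Solving gives a = 0.23421, b = −0.12139.
|∇z| = √(a²+b²) = 0.26380, so dip δ = arctan(0.26380) = 14.78°.
True thickness = vertical thickness × cos δ = 58 × cos 14.78° = 56.08 m.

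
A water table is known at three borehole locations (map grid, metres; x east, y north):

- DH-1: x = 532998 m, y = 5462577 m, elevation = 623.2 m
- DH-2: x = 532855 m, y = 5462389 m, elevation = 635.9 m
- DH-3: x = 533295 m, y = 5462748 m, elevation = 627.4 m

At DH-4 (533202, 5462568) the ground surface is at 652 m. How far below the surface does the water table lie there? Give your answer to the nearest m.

8 m

Let the plane be z = a·x + b·y + c.
DH-2−DH-1: −143a − 188b = 12.7;  DH-3−DH-1: 297a + 171b = 4.2.
Solving gives a = 0.09436000, b = −0.13932702.
Then c = 623.2 − a·532998 − b·5462577 = 711414.10.
At (533202, 5462568): z_contact = 50312.9 − 761083.3 + 711414.10 = 643.7 m.
Depth below ground = 652 − 643.7 = 8 m.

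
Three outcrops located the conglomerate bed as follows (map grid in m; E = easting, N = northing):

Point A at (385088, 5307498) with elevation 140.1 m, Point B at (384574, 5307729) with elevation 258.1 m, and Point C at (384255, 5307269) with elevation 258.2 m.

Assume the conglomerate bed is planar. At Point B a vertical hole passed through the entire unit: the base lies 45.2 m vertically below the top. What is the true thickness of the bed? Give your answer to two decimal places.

Let the plane be z = a·E + b·N + c.
Point B−Point A: −514a + 231b = 118;  Point C−Point A: −833a − 229b = 118.1.
Solving gives a = −0.17510, b = 0.12121.
|∇z| = √(a²+b²) = 0.21296, so dip δ = arctan(0.21296) = 12.02°.
True thickness = vertical thickness × cos δ = 45.2 × cos 12.02° = 44.21 m.

44.21 m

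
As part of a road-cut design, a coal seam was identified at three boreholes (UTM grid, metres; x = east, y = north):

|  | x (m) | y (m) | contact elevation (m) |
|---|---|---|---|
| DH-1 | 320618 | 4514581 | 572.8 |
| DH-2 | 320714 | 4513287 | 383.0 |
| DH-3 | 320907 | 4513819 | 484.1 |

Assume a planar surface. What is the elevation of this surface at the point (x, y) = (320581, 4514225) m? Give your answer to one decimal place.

Let the plane be z = a·x + b·y + c.
DH-2−DH-1: 96a − 1294b = −189.8;  DH-3−DH-1: 289a − 762b = −88.7.
Solving gives a = 0.099230089, b = 0.154038708.
Then c = 572.8 − a·320618 − b·4514581 = −726662.38.
At (320581, 4514225): z = 31811.3 + 695365.4 − 726662.38 = 514.3 m.

514.3 m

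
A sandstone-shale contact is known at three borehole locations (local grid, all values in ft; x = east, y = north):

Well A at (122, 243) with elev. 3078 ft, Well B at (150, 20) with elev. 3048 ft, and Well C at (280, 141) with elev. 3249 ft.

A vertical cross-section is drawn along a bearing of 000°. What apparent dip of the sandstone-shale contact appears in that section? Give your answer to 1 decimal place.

Let the plane be z = a·x + b·y + c.
Well B−Well A: 28a − 223b = −30;  Well C−Well A: 158a − 102b = 171.
Solving gives a = 1.27225, b = 0.29427.
Unit vector along 000° is (sin 0°, cos 0°) = (0.0000, 1.0000).
Slope in that direction = a·(0.0000) + b·(1.0000) = 0.29427.
Apparent dip = arctan|0.29427| = 16.4° (true dip is 52.6°, so apparent ≤ true as expected).

16.4°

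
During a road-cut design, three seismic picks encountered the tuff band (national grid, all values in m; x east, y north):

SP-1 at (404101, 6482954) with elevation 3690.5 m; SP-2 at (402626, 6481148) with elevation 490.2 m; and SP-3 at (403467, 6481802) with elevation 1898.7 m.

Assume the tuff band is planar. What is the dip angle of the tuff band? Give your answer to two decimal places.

53.96°

Two edge vectors: SP-1→SP-2 = (-1475, -1806, -3200.3), SP-1→SP-3 = (-634, -1152, -1791.8).
Normal n = (SP-1→SP-2) × (SP-1→SP-3) = (-450754.8, -613914.8, 554196).
So ∂z/∂x = −n_x/n_z = 0.81335 and ∂z/∂y = −n_y/n_z = 1.10776.
Gradient magnitude |∇z| = √(a² + b²) = √(0.66154 + 1.22713) = 1.37429.
True dip = arctan(1.37429) = 53.96°, dipping toward SW (azimuth ≈ 216°).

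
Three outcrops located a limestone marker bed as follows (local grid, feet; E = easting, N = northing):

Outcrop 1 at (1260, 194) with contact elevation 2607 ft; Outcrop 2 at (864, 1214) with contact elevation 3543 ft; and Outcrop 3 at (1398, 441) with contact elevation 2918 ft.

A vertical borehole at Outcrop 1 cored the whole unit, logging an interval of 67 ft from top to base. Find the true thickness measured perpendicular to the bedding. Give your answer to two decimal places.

Let the plane be z = a·E + b·N + c.
Outcrop 2−Outcrop 1: −396a + 1020b = 936;  Outcrop 3−Outcrop 1: 138a + 247b = 311.
Solving gives a = 0.36060, b = 1.05764.
|∇z| = √(a²+b²) = 1.11742, so dip δ = arctan(1.11742) = 48.17°.
True thickness = vertical thickness × cos δ = 67 × cos 48.17° = 44.68 ft.

44.68 ft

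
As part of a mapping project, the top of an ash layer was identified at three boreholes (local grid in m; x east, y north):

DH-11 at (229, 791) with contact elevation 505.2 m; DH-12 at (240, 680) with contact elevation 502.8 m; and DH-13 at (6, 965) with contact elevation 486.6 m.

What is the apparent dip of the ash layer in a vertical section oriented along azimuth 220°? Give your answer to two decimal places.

Two edge vectors: DH-11→DH-12 = (11, -111, -2.4), DH-11→DH-13 = (-223, 174, -18.6).
Normal n = (DH-11→DH-12) × (DH-11→DH-13) = (2482.2, 739.8, -22839).
So ∂z/∂x = −n_x/n_z = 0.10868 and ∂z/∂y = −n_y/n_z = 0.03239.
Unit vector along 220° is (sin 220°, cos 220°) = (-0.6428, -0.7660).
Slope in that direction = a·(-0.6428) + b·(-0.7660) = −0.09467.
Apparent dip = arctan|0.09467| = 5.41° (true dip is 6.5°, so apparent ≤ true as expected).

5.41°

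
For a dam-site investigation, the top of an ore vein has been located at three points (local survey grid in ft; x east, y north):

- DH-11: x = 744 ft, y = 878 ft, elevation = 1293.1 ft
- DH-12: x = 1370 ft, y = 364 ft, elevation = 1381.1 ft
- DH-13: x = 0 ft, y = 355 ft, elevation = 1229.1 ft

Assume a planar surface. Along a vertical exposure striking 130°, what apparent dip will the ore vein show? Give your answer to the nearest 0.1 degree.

6.2°

Let the plane be z = a·x + b·y + c.
DH-12−DH-11: 626a − 514b = 88;  DH-13−DH-11: −744a − 523b = −64.
Solving gives a = 0.11118, b = −0.03580.
Unit vector along 130° is (sin 130°, cos 130°) = (0.7660, -0.6428).
Slope in that direction = a·(0.7660) + b·(-0.6428) = 0.10818.
Apparent dip = arctan|0.10818| = 6.2° (true dip is 6.7°, so apparent ≤ true as expected).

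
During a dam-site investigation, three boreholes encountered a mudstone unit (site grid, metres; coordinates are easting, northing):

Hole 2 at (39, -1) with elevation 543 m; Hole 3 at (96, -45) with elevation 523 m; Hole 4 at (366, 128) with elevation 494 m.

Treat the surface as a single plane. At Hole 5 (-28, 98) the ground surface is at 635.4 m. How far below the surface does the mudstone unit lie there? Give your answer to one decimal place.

60.7 m

Two edge vectors: Hole 2→Hole 3 = (57, -44, -20), Hole 2→Hole 4 = (327, 129, -49).
Normal n = (Hole 2→Hole 3) × (Hole 2→Hole 4) = (4736, -3747, 21741).
So ∂z/∂easting = −n_x/n_z = −0.21784 and ∂z/∂northing = −n_y/n_z = 0.17235.
Intercept c from Hole 2: 543 + 8.50 + 0.17 = 551.67.
At (-28, 98): z_contact = 6.10 + 16.89 + 551.67 = 574.66 m.
Depth below ground = 635.4 − 574.66 = 60.7 m.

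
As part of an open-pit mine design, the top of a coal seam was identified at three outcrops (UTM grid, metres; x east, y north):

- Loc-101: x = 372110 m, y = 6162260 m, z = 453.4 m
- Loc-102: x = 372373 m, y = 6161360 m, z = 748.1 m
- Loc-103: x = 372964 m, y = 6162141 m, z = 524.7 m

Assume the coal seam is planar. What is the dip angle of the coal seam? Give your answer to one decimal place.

17.7°

Let the plane be z = a·x + b·y + c.
Loc-102−Loc-101: 263a − 900b = 294.7;  Loc-103−Loc-101: 854a − 119b = 71.3.
Solving gives a = 0.03947, b = −0.31591.
Gradient magnitude |∇z| = √(a² + b²) = √(0.00156 + 0.09980) = 0.31837.
True dip = arctan(0.31837) = 17.7°, dipping toward N (azimuth ≈ 353°).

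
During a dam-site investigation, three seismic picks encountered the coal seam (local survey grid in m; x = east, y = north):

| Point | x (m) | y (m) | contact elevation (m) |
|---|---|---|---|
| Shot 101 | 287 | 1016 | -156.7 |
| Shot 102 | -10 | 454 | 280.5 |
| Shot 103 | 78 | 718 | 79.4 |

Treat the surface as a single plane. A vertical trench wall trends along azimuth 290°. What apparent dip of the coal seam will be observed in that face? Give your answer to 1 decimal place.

Two edge vectors: Shot 101→Shot 102 = (-297, -562, 437.2), Shot 101→Shot 103 = (-209, -298, 236.1).
Normal n = (Shot 101→Shot 102) × (Shot 101→Shot 103) = (-2402.6, -21253.1, -28952).
So ∂z/∂x = −n_x/n_z = −0.08299 and ∂z/∂y = −n_y/n_z = −0.73408.
Unit vector along 290° is (sin 290°, cos 290°) = (-0.9397, 0.3420).
Slope in that direction = a·(-0.9397) + b·(0.3420) = −0.17309.
Apparent dip = arctan|0.17309| = 9.8° (true dip is 36.5°, so apparent ≤ true as expected).

9.8°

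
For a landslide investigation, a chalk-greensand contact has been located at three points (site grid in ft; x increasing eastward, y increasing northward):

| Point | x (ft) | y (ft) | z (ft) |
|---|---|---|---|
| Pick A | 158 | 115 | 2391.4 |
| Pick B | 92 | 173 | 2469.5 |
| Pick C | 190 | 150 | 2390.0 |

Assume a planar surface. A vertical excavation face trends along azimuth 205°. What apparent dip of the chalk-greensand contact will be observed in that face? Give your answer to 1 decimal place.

13.4°

Two edge vectors: Pick A→Pick B = (-66, 58, 78.1), Pick A→Pick C = (32, 35, -1.4).
Normal n = (Pick A→Pick B) × (Pick A→Pick C) = (-2814.7, 2406.8, -4166).
So ∂z/∂x = −n_x/n_z = −0.67564 and ∂z/∂y = −n_y/n_z = 0.57772.
Unit vector along 205° is (sin 205°, cos 205°) = (-0.4226, -0.9063).
Slope in that direction = a·(-0.4226) + b·(-0.9063) = −0.23806.
Apparent dip = arctan|0.23806| = 13.4° (true dip is 41.6°, so apparent ≤ true as expected).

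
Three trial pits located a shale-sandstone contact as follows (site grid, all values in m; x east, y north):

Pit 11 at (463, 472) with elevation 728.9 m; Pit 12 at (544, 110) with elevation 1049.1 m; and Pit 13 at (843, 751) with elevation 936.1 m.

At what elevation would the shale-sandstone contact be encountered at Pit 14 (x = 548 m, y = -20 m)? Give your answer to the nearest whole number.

1138 m

Let the plane be z = a·x + b·y + c.
Pit 12−Pit 11: 81a − 362b = 320.2;  Pit 13−Pit 11: 380a + 279b = 207.2.
Solving gives a = 1.02612, b = −0.65493.
Then c = 728.9 − a·463 − b·472 = 562.93.
At (548, -20): z = 562.3 + 13.1 + 562.93 = 1138.3 m.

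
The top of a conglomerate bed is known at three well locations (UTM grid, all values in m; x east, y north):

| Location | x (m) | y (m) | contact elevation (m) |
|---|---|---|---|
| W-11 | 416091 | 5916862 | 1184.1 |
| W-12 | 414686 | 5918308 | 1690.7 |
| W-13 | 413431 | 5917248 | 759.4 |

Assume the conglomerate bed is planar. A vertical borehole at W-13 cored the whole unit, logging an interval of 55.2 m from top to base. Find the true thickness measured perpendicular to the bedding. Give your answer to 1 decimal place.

Let the plane be z = a·x + b·y + c.
W-12−W-11: −1405a + 1446b = 506.6;  W-13−W-11: −2660a + 386b = −424.7.
Solving gives a = 0.24505, b = 0.58845.
|∇z| = √(a²+b²) = 0.63744, so dip δ = arctan(0.63744) = 32.51°.
True thickness = vertical thickness × cos δ = 55.2 × cos 32.51° = 46.5 m.

46.5 m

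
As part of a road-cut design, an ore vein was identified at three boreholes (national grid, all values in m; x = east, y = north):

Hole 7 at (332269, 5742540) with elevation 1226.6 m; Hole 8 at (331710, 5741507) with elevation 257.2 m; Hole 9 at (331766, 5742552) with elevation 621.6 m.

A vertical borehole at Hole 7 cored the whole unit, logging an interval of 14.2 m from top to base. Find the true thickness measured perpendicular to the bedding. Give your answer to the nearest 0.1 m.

Two edge vectors: Hole 7→Hole 8 = (-559, -1033, -969.4), Hole 7→Hole 9 = (-503, 12, -605).
Normal n = (Hole 7→Hole 8) × (Hole 7→Hole 9) = (636597.8, 149413.2, -526307).
So ∂z/∂x = −n_x/n_z = 1.20956 and ∂z/∂y = −n_y/n_z = 0.28389.
|∇z| = √(a²+b²) = 1.24242, so dip δ = arctan(1.24242) = 51.17°.
True thickness = vertical thickness × cos δ = 14.2 × cos 51.17° = 8.9 m.

8.9 m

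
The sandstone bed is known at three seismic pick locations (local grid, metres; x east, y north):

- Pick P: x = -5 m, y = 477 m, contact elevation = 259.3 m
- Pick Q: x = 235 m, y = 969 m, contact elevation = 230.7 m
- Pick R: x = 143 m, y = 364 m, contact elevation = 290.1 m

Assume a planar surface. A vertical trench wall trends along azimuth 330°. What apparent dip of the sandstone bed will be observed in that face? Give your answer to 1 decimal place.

Let the plane be z = a·x + b·y + c.
Pick Q−Pick P: 240a + 492b = −28.6;  Pick R−Pick P: 148a − 113b = 30.8.
Solving gives a = 0.11929, b = −0.11632.
Unit vector along 330° is (sin 330°, cos 330°) = (-0.5000, 0.8660).
Slope in that direction = a·(-0.5000) + b·(0.8660) = −0.16039.
Apparent dip = arctan|0.16039| = 9.1° (true dip is 9.5°, so apparent ≤ true as expected).

9.1°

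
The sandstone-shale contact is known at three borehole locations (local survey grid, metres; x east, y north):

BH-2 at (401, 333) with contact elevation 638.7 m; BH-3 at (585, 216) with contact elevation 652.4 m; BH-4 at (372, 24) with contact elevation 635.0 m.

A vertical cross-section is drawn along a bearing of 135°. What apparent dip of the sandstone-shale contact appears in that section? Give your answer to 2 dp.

Let the plane be z = a·x + b·y + c.
BH-3−BH-2: 184a − 117b = 13.7;  BH-4−BH-2: −29a − 309b = −3.7.
Solving gives a = 0.07745, b = 0.00471.
Unit vector along 135° is (sin 135°, cos 135°) = (0.7071, -0.7071).
Slope in that direction = a·(0.7071) + b·(-0.7071) = 0.05144.
Apparent dip = arctan|0.05144| = 2.94° (true dip is 4.4°, so apparent ≤ true as expected).

2.94°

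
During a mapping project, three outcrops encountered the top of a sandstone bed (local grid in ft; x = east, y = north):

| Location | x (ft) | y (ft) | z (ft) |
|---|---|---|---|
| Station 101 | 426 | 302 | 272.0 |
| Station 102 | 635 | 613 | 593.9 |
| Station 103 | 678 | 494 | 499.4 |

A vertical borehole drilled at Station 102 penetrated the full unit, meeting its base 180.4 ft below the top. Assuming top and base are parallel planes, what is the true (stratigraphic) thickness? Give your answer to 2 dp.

133.51 ft

Let the plane be z = a·x + b·y + c.
Station 102−Station 101: 209a + 311b = 321.9;  Station 103−Station 101: 252a + 192b = 227.4.
Solving gives a = 0.23315, b = 0.87837.
|∇z| = √(a²+b²) = 0.90878, so dip δ = arctan(0.90878) = 42.26°.
True thickness = vertical thickness × cos δ = 180.4 × cos 42.26° = 133.51 ft.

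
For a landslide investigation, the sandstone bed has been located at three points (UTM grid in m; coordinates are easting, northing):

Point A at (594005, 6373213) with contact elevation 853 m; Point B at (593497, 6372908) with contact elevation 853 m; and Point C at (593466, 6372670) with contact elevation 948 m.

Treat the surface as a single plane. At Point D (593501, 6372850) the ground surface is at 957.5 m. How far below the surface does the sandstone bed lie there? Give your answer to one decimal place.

Two edge vectors: Point A→Point B = (-508, -305, 0), Point A→Point C = (-539, -543, 95).
Normal n = (Point A→Point B) × (Point A→Point C) = (-28975, 48260, 111449).
So ∂z/∂easting = −n_x/n_z = 0.259984387 and ∂z/∂northing = −n_y/n_z = −0.433023177.
Intercept c from Point A: 853 − 154432.03 + 2759748.94 = 2606169.91.
At (593501, 6372850): z_contact = 154300.99 − 2759591.75 + 2606169.91 = 879.16 m.
Depth below ground = 957.5 − 879.16 = 78.3 m.

78.3 m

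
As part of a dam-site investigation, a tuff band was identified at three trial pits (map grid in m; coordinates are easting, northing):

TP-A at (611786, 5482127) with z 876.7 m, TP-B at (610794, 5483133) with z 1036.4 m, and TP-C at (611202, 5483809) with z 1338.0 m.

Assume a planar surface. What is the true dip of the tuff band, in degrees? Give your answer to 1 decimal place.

20.9°

Two edge vectors: TP-A→TP-B = (-992, 1006, 159.7), TP-A→TP-C = (-584, 1682, 461.3).
Normal n = (TP-A→TP-B) × (TP-A→TP-C) = (195452.4, 364344.8, -1081040).
So ∂z/∂easting = −n_x/n_z = 0.18080 and ∂z/∂northing = −n_y/n_z = 0.33703.
Gradient magnitude |∇z| = √(a² + b²) = √(0.03269 + 0.11359) = 0.38246.
True dip = arctan(0.38246) = 20.9°, dipping toward SSW (azimuth ≈ 208°).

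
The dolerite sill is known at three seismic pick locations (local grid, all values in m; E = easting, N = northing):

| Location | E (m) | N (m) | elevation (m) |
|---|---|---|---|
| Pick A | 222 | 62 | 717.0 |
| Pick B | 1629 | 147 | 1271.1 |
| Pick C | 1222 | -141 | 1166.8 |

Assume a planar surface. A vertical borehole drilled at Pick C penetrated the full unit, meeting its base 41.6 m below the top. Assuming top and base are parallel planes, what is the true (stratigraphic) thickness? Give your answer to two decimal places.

Two edge vectors: Pick A→Pick B = (1407, 85, 554.1), Pick A→Pick C = (1000, -203, 449.8).
Normal n = (Pick A→Pick B) × (Pick A→Pick C) = (150715.3, -78768.6, -370621).
So ∂z/∂E = −n_x/n_z = 0.40666 and ∂z/∂N = −n_y/n_z = −0.21253.
|∇z| = √(a²+b²) = 0.45885, so dip δ = arctan(0.45885) = 24.65°.
True thickness = vertical thickness × cos δ = 41.6 × cos 24.65° = 37.81 m.

37.81 m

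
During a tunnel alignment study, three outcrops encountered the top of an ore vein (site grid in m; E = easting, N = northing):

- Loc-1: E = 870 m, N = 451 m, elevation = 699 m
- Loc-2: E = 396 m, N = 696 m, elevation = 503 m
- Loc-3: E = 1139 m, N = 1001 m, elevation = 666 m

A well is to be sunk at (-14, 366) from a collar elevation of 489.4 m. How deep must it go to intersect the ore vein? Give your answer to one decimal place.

Two edge vectors: Loc-1→Loc-2 = (-474, 245, -196), Loc-1→Loc-3 = (269, 550, -33).
Normal n = (Loc-1→Loc-2) × (Loc-1→Loc-3) = (99715, -68366, -326605).
So ∂z/∂E = −n_x/n_z = 0.305308 and ∂z/∂N = −n_y/n_z = −0.209323.
Intercept c from Loc-1: 699 − 265.62 + 94.40 = 527.79.
At (-14, 366): z_contact = −4.27 − 76.61 + 527.79 = 446.90 m.
Depth below ground = 489.4 − 446.90 = 42.5 m.

42.5 m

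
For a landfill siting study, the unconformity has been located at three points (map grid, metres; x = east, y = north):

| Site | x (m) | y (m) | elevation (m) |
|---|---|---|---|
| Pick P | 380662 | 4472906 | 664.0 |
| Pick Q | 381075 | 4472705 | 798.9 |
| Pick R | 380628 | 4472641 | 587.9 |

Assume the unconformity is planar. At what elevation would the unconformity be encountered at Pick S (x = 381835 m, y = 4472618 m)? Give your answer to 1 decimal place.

Two edge vectors: Pick P→Pick Q = (413, -201, 134.9), Pick P→Pick R = (-34, -265, -76.1).
Normal n = (Pick P→Pick Q) × (Pick P→Pick R) = (51044.6, 26842.7, -116279).
So ∂z/∂x = −n_x/n_z = 0.438983823 and ∂z/∂y = −n_y/n_z = 0.230847359.
Intercept c from Pick P: 664 − 167104.46 − 1032558.53 = −1198999.00.
At (381835, 4472618): z = 167619.4 + 1032492.1 − 1198999.00 = 1112.4 m.

1112.4 m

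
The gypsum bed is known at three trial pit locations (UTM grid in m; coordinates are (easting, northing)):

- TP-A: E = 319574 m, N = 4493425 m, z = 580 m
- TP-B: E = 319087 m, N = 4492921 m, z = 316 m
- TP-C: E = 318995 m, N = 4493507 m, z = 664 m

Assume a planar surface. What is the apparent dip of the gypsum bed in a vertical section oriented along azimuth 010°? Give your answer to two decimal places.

Two edge vectors: TP-A→TP-B = (-487, -504, -264), TP-A→TP-C = (-579, 82, 84).
Normal n = (TP-A→TP-B) × (TP-A→TP-C) = (-20688, 193764, -331750).
So ∂z/∂E = −n_x/n_z = −0.06236 and ∂z/∂N = −n_y/n_z = 0.58407.
Unit vector along 010° is (sin 10°, cos 10°) = (0.1736, 0.9848).
Slope in that direction = a·(0.1736) + b·(0.9848) = 0.56436.
Apparent dip = arctan|0.56436| = 29.44° (true dip is 30.4°, so apparent ≤ true as expected).

29.44°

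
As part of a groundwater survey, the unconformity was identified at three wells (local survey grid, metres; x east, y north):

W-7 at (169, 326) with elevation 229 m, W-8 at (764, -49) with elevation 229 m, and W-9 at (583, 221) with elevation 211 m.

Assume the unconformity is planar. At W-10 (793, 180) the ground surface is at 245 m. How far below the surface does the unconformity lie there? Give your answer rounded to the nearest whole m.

45 m

Two edge vectors: W-7→W-8 = (595, -375, 0), W-7→W-9 = (414, -105, -18).
Normal n = (W-7→W-8) × (W-7→W-9) = (6750, 10710, 92775).
So ∂z/∂x = −n_x/n_z = −0.07276 and ∂z/∂y = −n_y/n_z = −0.11544.
Intercept c from W-7: 229 + 12.30 + 37.63 = 278.93.
At (793, 180): z_contact = −57.7 − 20.8 + 278.93 = 200.5 m.
Depth below ground = 245 − 200.5 = 45 m.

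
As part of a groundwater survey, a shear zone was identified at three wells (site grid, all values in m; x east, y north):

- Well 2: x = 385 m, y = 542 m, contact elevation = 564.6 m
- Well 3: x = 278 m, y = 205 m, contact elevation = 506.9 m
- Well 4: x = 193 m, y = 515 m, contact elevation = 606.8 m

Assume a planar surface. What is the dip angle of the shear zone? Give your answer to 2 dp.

Two edge vectors: Well 2→Well 3 = (-107, -337, -57.7), Well 2→Well 4 = (-192, -27, 42.2).
Normal n = (Well 2→Well 3) × (Well 2→Well 4) = (-15779.3, 15593.8, -61815).
So ∂z/∂x = −n_x/n_z = −0.25527 and ∂z/∂y = −n_y/n_z = 0.25227.
Gradient magnitude |∇z| = √(a² + b²) = √(0.06516 + 0.06364) = 0.35889.
True dip = arctan(0.35889) = 19.74°, dipping toward SE (azimuth ≈ 135°).

19.74°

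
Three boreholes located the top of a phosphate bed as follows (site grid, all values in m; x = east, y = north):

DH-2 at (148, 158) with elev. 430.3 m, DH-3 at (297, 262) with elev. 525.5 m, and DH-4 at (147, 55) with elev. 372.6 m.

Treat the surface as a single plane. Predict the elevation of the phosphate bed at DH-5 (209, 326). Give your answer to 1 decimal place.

539.2 m

Let the plane be z = a·x + b·y + c.
DH-3−DH-2: 149a + 104b = 95.2;  DH-4−DH-2: −1a − 103b = −57.7.
Solving gives a = 0.24961, b = 0.55777.
Then c = 430.3 − a·148 − b·158 = 305.23.
At (209, 326): z = 52.2 + 181.8 + 305.23 = 539.2 m.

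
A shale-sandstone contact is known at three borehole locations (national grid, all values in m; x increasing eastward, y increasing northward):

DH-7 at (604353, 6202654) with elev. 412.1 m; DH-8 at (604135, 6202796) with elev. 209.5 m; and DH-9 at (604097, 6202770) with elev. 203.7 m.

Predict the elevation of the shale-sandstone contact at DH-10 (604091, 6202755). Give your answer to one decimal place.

Two edge vectors: DH-7→DH-8 = (-218, 142, -202.6), DH-7→DH-9 = (-256, 116, -208.4).
Normal n = (DH-7→DH-8) × (DH-7→DH-9) = (-6091.2, 6434.4, 11064).
So ∂z/∂x = −n_x/n_z = 0.550542299 and ∂z/∂y = −n_y/n_z = −0.581561822.
Intercept c from DH-7: 412.1 − 332721.89 + 3607226.76 = 3274916.97.
At (604091, 6202755): z = 332577.6 − 3607285.5 + 3274916.97 = 209.1 m.

209.1 m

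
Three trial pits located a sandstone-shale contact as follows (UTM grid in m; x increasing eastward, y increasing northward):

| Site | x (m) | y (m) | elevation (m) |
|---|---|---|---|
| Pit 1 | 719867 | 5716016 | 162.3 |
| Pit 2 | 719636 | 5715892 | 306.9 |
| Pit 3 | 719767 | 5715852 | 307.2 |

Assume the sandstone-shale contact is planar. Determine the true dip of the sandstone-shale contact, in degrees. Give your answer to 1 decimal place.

37.9°

Two edge vectors: Pit 1→Pit 2 = (-231, -124, 144.6), Pit 1→Pit 3 = (-100, -164, 144.9).
Normal n = (Pit 1→Pit 2) × (Pit 1→Pit 3) = (5746.8, 19011.9, 25484).
So ∂z/∂x = −n_x/n_z = −0.22551 and ∂z/∂y = −n_y/n_z = −0.74603.
Gradient magnitude |∇z| = √(a² + b²) = √(0.05085 + 0.55656) = 0.77937.
True dip = arctan(0.77937) = 37.9°, dipping toward NNE (azimuth ≈ 017°).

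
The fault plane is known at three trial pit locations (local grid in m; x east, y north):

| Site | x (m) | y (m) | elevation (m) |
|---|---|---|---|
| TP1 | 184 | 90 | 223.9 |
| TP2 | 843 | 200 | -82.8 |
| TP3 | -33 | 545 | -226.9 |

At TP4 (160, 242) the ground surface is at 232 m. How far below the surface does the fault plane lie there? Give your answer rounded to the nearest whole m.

Two edge vectors: TP1→TP2 = (659, 110, -306.7), TP1→TP3 = (-217, 455, -450.8).
Normal n = (TP1→TP2) × (TP1→TP3) = (89960.5, 363631.1, 323715).
So ∂z/∂x = −n_x/n_z = −0.27790 and ∂z/∂y = −n_y/n_z = −1.12331.
Intercept c from TP1: 223.9 + 51.13 + 101.10 = 376.13.
At (160, 242): z_contact = −44.5 − 271.8 + 376.13 = 59.8 m.
Depth below ground = 232 − 59.8 = 172 m.

172 m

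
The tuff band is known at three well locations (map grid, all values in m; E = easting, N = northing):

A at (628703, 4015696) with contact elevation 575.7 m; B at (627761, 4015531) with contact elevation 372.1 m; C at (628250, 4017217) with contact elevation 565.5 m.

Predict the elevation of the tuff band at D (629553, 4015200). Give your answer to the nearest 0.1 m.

724.1 m

Two edge vectors: A→B = (-942, -165, -203.6), A→C = (-453, 1521, -10.2).
Normal n = (A→B) × (A→C) = (311358.6, 82622.4, -1507527).
So ∂z/∂E = −n_x/n_z = 0.206536002 and ∂z/∂N = −n_y/n_z = 0.054806581.
Intercept c from A: 575.7 − 129849.80 − 220086.57 = −349360.67.
At (629553, 4015200): z = 130025.4 + 220059.4 − 349360.67 = 724.1 m.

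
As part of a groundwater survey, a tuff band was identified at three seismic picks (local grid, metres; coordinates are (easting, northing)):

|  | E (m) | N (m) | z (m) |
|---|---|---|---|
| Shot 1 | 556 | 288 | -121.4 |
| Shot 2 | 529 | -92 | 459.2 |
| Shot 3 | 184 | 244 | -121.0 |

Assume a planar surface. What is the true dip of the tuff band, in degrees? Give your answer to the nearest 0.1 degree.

Let the plane be z = a·E + b·N + c.
Shot 2−Shot 1: −27a − 380b = 580.6;  Shot 3−Shot 1: −372a − 44b = 0.4.
Solving gives a = 0.18117, b = −1.54077.
Gradient magnitude |∇z| = √(a² + b²) = √(0.03282 + 2.37396) = 1.55138.
True dip = arctan(1.55138) = 57.2°, dipping toward N (azimuth ≈ 353°).

57.2°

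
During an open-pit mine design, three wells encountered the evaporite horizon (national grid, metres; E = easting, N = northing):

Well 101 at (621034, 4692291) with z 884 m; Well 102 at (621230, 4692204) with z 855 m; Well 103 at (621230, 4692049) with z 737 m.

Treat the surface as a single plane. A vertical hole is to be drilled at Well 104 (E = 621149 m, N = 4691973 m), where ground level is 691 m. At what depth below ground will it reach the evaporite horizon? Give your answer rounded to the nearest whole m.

27 m

Two edge vectors: Well 101→Well 102 = (196, -87, -29), Well 101→Well 103 = (196, -242, -147).
Normal n = (Well 101→Well 102) × (Well 101→Well 103) = (5771, 23128, -30380).
So ∂z/∂E = −n_x/n_z = 0.18996050 and ∂z/∂N = −n_y/n_z = 0.76129032.
Intercept c from Well 101: 884 − 117971.93 − 3572195.73 = −3689283.66.
At (621149, 4691973): z_contact = 117993.8 + 3571953.6 − 3689283.66 = 663.8 m.
Depth below ground = 691 − 663.8 = 27 m.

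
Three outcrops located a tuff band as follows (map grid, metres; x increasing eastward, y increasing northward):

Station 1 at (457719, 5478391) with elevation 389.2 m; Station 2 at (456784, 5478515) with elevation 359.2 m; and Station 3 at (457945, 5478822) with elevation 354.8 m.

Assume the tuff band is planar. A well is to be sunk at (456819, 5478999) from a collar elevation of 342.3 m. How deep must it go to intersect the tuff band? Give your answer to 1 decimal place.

26.1 m

Two edge vectors: Station 1→Station 2 = (-935, 124, -30), Station 1→Station 3 = (226, 431, -34.4).
Normal n = (Station 1→Station 2) × (Station 1→Station 3) = (8664.4, -38944, -431009).
So ∂z/∂x = −n_x/n_z = 0.020102596 and ∂z/∂y = −n_y/n_z = −0.090355422.
Intercept c from Station 1: 389.2 − 9201.34 + 495002.33 = 486190.19.
At (456819, 5478999): z_contact = 9183.25 − 495057.27 + 486190.19 = 316.17 m.
Depth below ground = 342.3 − 316.17 = 26.1 m.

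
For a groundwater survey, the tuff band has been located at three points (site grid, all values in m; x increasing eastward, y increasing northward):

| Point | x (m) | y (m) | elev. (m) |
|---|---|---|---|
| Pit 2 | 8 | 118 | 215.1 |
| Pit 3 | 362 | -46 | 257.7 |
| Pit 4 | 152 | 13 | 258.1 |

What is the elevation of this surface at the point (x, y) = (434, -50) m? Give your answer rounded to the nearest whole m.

247 m

Two edge vectors: Pit 2→Pit 3 = (354, -164, 42.6), Pit 2→Pit 4 = (144, -105, 43).
Normal n = (Pit 2→Pit 3) × (Pit 2→Pit 4) = (-2579, -9087.6, -13554).
So ∂z/∂x = −n_x/n_z = −0.19028 and ∂z/∂y = −n_y/n_z = −0.67047.
Intercept c from Pit 2: 215.1 + 1.52 + 79.12 = 295.74.
At (434, -50): z = −82.6 + 33.5 + 295.74 = 246.7 m.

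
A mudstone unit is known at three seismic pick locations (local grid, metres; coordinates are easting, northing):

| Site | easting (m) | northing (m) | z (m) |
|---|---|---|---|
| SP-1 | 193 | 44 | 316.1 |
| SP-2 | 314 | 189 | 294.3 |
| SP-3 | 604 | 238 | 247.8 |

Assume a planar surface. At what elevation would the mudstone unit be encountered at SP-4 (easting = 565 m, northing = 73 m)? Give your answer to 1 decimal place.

257.1 m

Let the plane be z = a·easting + b·northing + c.
SP-2−SP-1: 121a + 145b = −21.8;  SP-3−SP-1: 411a + 194b = −68.3.
Solving gives a = −0.15709, b = −0.01925.
Then c = 316.1 − a·193 − b·44 = 347.27.
At (565, 73): z = −88.8 − 1.4 + 347.27 = 257.1 m.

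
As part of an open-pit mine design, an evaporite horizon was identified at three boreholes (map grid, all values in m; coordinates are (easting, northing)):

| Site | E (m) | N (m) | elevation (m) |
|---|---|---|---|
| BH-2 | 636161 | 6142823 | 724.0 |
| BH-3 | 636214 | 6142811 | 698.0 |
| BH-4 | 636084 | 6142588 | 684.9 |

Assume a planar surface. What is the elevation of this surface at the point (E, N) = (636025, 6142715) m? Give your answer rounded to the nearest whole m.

748 m

Two edge vectors: BH-2→BH-3 = (53, -12, -26), BH-2→BH-4 = (-77, -235, -39.1).
Normal n = (BH-2→BH-3) × (BH-2→BH-4) = (-5640.8, 4074.3, -13379).
So ∂z/∂E = −n_x/n_z = −0.42161597 and ∂z/∂N = −n_y/n_z = 0.30452949.
Intercept c from BH-2: 724 + 268215.63 − 1870670.73 = −1601731.10.
At (636025, 6142715): z = −268158.3 + 1870637.8 − 1601731.10 = 748.5 m.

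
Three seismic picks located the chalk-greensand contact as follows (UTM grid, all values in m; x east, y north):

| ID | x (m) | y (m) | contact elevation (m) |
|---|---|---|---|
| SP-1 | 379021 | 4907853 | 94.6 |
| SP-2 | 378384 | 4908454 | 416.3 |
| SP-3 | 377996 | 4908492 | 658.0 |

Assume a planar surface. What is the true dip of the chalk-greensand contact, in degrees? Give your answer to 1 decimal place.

33.1°

Let the plane be z = a·x + b·y + c.
SP-2−SP-1: −637a + 601b = 321.7;  SP-3−SP-1: −1025a + 639b = 563.4.
Solving gives a = −0.63660, b = −0.13945.
Gradient magnitude |∇z| = √(a² + b²) = √(0.40525 + 0.01945) = 0.65169.
True dip = arctan(0.65169) = 33.1°, dipping toward ENE (azimuth ≈ 078°).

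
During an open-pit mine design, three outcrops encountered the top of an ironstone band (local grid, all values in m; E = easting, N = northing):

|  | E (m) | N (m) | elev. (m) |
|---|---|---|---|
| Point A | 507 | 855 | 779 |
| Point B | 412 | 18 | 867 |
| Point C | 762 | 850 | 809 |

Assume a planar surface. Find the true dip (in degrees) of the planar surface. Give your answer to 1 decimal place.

Two edge vectors: Point A→Point B = (-95, -837, 88), Point A→Point C = (255, -5, 30).
Normal n = (Point A→Point B) × (Point A→Point C) = (-24670, 25290, 213910).
So ∂z/∂E = −n_x/n_z = 0.11533 and ∂z/∂N = −n_y/n_z = −0.11823.
Gradient magnitude |∇z| = √(a² + b²) = √(0.01330 + 0.01398) = 0.16516.
True dip = arctan(0.16516) = 9.4°, dipping toward NW (azimuth ≈ 316°).

9.4°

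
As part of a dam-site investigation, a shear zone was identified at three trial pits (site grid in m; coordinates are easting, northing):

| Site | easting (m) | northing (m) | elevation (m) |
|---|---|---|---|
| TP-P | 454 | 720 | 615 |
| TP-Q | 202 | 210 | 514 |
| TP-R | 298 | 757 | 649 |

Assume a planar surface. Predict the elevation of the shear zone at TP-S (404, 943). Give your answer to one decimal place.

Let the plane be z = a·easting + b·northing + c.
TP-Q−TP-P: −252a − 510b = −101;  TP-R−TP-P: −156a + 37b = 34.
Solving gives a = −0.15304, b = 0.27366.
Then c = 615 − a·454 − b·720 = 487.45.
At (404, 943): z = −61.8 + 258.1 + 487.45 = 683.7 m.

683.7 m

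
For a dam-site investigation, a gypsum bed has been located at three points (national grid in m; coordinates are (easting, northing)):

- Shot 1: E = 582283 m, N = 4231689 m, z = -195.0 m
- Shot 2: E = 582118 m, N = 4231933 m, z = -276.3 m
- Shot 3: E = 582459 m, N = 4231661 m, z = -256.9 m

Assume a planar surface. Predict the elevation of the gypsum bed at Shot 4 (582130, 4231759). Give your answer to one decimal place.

-170.4 m

Two edge vectors: Shot 1→Shot 2 = (-165, 244, -81.3), Shot 1→Shot 3 = (176, -28, -61.9).
Normal n = (Shot 1→Shot 2) × (Shot 1→Shot 3) = (-17380, -24522.3, -38324).
So ∂z/∂E = −n_x/n_z = −0.453501722 and ∂z/∂N = −n_y/n_z = −0.639867968.
Intercept c from Shot 1: -195 + 264066.34 + 2707722.24 = 2971593.58.
At (582130, 4231759): z = −263997.0 − 2707767.0 + 2971593.58 = -170.4 m.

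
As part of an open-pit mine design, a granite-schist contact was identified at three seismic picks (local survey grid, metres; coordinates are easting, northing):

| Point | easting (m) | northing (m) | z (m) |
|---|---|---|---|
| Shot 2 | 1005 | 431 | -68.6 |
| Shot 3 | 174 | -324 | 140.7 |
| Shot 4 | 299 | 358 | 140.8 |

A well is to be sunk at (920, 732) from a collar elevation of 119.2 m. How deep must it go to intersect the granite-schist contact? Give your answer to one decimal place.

145.4 m

Two edge vectors: Shot 2→Shot 3 = (-831, -755, 209.3), Shot 2→Shot 4 = (-706, -73, 209.4).
Normal n = (Shot 2→Shot 3) × (Shot 2→Shot 4) = (-142818.1, 26245.6, -472367).
So ∂z/∂easting = −n_x/n_z = −0.302346 and ∂z/∂northing = −n_y/n_z = 0.055562.
Intercept c from Shot 2: -68.6 + 303.86 − 23.95 = 211.31.
At (920, 732): z_contact = −278.16 + 40.67 + 211.31 = -26.18 m.
Depth below ground = 119.2 − (-26.18) = 145.4 m.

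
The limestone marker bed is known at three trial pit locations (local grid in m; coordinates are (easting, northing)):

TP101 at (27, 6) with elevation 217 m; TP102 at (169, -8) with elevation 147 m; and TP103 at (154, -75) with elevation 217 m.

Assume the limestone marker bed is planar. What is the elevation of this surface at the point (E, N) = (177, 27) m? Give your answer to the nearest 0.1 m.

110.3 m

Two edge vectors: TP101→TP102 = (142, -14, -70), TP101→TP103 = (127, -81, 0).
Normal n = (TP101→TP102) × (TP101→TP103) = (-5670, -8890, -9724).
So ∂z/∂E = −n_x/n_z = −0.58309 and ∂z/∂N = −n_y/n_z = −0.91423.
Intercept c from TP101: 217 + 15.74 + 5.49 = 238.23.
At (177, 27): z = −103.2 − 24.7 + 238.23 = 110.3 m.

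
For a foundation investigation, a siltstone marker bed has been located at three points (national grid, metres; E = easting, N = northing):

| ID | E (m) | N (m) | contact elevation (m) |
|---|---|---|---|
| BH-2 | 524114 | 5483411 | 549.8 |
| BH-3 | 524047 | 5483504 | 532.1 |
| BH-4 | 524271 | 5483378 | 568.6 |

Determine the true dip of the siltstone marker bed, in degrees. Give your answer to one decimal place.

8.8°

Let the plane be z = a·E + b·N + c.
BH-3−BH-2: −67a + 93b = −17.7;  BH-4−BH-2: 157a − 33b = 18.8.
Solving gives a = 0.09397, b = −0.12262.
Gradient magnitude |∇z| = √(a² + b²) = √(0.00883 + 0.01504) = 0.15449.
True dip = arctan(0.15449) = 8.8°, dipping toward NW (azimuth ≈ 323°).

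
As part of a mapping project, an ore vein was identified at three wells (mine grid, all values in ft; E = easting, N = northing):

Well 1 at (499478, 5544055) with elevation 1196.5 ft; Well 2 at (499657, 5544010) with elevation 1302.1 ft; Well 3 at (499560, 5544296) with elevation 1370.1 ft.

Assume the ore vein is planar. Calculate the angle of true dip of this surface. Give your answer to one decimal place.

40.6°

Two edge vectors: Well 1→Well 2 = (179, -45, 105.6), Well 1→Well 3 = (82, 241, 173.6).
Normal n = (Well 1→Well 2) × (Well 1→Well 3) = (-33261.6, -22415.2, 46829).
So ∂z/∂E = −n_x/n_z = 0.71028 and ∂z/∂N = −n_y/n_z = 0.47866.
Gradient magnitude |∇z| = √(a² + b²) = √(0.50449 + 0.22912) = 0.85651.
True dip = arctan(0.85651) = 40.6°, dipping toward SW (azimuth ≈ 236°).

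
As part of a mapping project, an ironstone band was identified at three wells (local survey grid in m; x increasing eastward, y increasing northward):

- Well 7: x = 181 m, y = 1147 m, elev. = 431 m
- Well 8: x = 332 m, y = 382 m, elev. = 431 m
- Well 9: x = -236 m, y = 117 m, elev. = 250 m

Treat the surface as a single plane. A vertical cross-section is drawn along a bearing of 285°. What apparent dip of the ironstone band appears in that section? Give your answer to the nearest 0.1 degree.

Two edge vectors: Well 7→Well 8 = (151, -765, 0), Well 7→Well 9 = (-417, -1030, -181).
Normal n = (Well 7→Well 8) × (Well 7→Well 9) = (138465, 27331, -474535).
So ∂z/∂x = −n_x/n_z = 0.29179 and ∂z/∂y = −n_y/n_z = 0.05760.
Unit vector along 285° is (sin 285°, cos 285°) = (-0.9659, 0.2588).
Slope in that direction = a·(-0.9659) + b·(0.2588) = −0.26694.
Apparent dip = arctan|0.26694| = 14.9° (true dip is 16.6°, so apparent ≤ true as expected).

14.9°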